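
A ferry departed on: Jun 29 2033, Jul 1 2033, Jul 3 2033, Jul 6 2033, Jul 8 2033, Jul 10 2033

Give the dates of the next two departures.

Gaps: 2, 2, 3, 2, 2 days — not constant, but cyclic with period 3.
The events fall on every Wednesday, Friday and Sunday.
Next Wednesday: Jul 13 2033.
The following Friday is Jul 15 2033.

Jul 13 2033, Jul 15 2033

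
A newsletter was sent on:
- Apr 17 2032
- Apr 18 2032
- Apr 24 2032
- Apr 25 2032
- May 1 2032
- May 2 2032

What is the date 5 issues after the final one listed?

Every event lands on a Saturday or Sunday (gaps cycle 1, 6, 1, 6, 1).
So the schedule is: every Saturday and Sunday.
Next Saturday: May 8 2032.
The following Sunday is May 9 2032.
Next Saturday: May 15 2032.
The following Sunday is May 16 2032.
Next Saturday: May 22 2032.

May 22 2032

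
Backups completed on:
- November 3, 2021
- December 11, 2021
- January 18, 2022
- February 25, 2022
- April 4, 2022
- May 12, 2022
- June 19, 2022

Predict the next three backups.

The spacing is 38, 38, 38, 38, 38, 38 days — always 38 days.
June 19, 2022 + 38 days = July 27, 2022.
July 27, 2022 + 38 days = September 3, 2022.
September 3, 2022 + 38 days = October 11, 2022.

July 27, 2022; September 3, 2022; October 11, 2022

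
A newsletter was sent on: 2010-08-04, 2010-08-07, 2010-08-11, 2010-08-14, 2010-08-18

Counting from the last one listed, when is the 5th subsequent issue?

The gap pattern 3, 4, 3, 4 repeats every 2 events.
These are the Wednesdays and Saturdays of each week.
The following Saturday is 2010-08-21.
The following Wednesday is 2010-08-25.
Next Saturday: 2010-08-28.
The following Wednesday is 2010-09-01.
The following Saturday is 2010-09-04.

2010-09-04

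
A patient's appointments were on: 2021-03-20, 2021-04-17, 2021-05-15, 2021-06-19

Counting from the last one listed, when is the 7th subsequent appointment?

Gaps: 28, 28, 35 days — a mix of 28 and 35. Every date is a Saturday.
Each is the 3rd Saturday of its month.
3rd Saturday of July 2021: 2021-07-17.
August 2021 — 3rd Saturday is 2021-08-21.
September 2021 — 3rd Saturday is 2021-09-18.
October 2021 — 3rd Saturday is 2021-10-16.
November 2021 — 3rd Saturday is 2021-11-20.
3rd Saturday of December 2021: 2021-12-18.
3rd Saturday of January 2022: 2022-01-15.

2022-01-15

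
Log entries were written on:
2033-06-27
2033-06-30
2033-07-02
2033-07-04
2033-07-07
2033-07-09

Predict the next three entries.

2033-07-11, 2033-07-14, 2033-07-16

Every event lands on a Monday or Thursday or Saturday (gaps cycle 3, 2, 2, 3, 2).
So the schedule is: every Monday, Thursday and Saturday.
Next Monday: 2033-07-11.
The following Thursday is 2033-07-14.
Next Saturday: 2033-07-16.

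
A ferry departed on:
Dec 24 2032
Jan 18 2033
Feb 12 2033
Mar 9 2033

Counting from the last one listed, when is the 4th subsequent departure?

The spacing is 25, 25, 25 days — always 25 days.
Mar 9 2033 + 25 days = Apr 3 2033.
Apr 3 2033 + 25 days = Apr 28 2033.
Apr 28 2033 + 25 days = May 23 2033.
May 23 2033 + 25 days = Jun 17 2033.

Jun 17 2033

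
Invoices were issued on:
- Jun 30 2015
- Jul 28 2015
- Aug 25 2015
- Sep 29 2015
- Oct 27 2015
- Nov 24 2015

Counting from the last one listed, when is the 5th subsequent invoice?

Apr 26 2016

Every date is a Tuesday; gaps 28, 28, 35, 28, 28 days.
Each is the last Tuesday of its month (at least one falls on the 29th or later, ruling out '4th Tuesday').
December 2015 ends with Tuesday Dec 29 2015.
January 2016 ends with Tuesday Jan 26 2016.
February 2016 ends with Tuesday Feb 23 2016.
Last Tuesday of March 2016: Mar 29 2016.
Last Tuesday of April 2016: Apr 26 2016.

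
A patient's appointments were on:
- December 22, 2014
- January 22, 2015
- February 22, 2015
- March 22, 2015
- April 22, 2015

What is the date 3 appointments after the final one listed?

Gaps: 31, 31, 28, 31 days — not constant. Every event is on the 22nd of the month.
Pattern: the 22nd of each month.
Next: May 2015 → May 22, 2015.
June 2015: June 22, 2015.
Next: July 2015 → July 22, 2015.

July 22, 2015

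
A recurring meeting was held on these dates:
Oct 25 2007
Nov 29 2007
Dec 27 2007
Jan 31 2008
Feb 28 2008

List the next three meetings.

These are Thursdays with 35, 28, 35, 28-day gaps.
Each is the final Thursday of its month — Nov 29 2007 is past the 28th, so '4th Thursday' doesn't fit.
March 2008 ends with Thursday Mar 27 2008.
April 2008 ends with Thursday Apr 24 2008.
Last Thursday of May 2008: May 29 2008.

Mar 27 2008, Apr 24 2008, May 29 2008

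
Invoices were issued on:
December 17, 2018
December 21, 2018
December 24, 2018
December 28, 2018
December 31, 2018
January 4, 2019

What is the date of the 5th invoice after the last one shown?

January 21, 2019

Every event lands on a Monday or Friday (gaps cycle 4, 3, 4, 3, 4).
So the schedule is: every Monday and Friday.
The following Monday is January 7, 2019.
Next Friday: January 11, 2019.
Next Monday: January 14, 2019.
Next Friday: January 18, 2019.
The following Monday is January 21, 2019.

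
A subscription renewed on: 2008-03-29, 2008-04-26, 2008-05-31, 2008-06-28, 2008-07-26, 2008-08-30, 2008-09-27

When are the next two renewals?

2008-10-25, 2008-11-29

Every date is a Saturday; gaps 28, 35, 28, 28, 35, 28 days.
Each is the last Saturday of its month (at least one falls on the 29th or later, ruling out '4th Saturday').
Last Saturday of October 2008: 2008-10-25.
November 2008 ends with Saturday 2008-11-29.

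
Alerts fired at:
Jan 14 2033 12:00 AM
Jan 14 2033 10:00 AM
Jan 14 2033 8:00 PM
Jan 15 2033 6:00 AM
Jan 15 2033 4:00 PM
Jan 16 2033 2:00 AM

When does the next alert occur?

Jan 16 2033 12:00 PM

Gaps: 10, 10, 10, 10, 10 hours — each event is 10 hours after the previous one.
Jan 16 2033 2:00 AM + 10 h = Jan 16 2033 12:00 PM.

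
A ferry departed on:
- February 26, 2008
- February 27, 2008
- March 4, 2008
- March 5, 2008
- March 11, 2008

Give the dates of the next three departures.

Gaps: 1, 6, 1, 6 days — not constant, but cyclic with period 2.
The events fall on every Tuesday and Wednesday.
Next Wednesday: March 12, 2008.
Next Tuesday: March 18, 2008.
The following Wednesday is March 19, 2008.

March 12, 2008; March 18, 2008; March 19, 2008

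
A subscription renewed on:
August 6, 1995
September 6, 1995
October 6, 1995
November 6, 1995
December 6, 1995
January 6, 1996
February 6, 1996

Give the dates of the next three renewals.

March 6, 1996; April 6, 1996; May 6, 1996

The day-of-month is always 6 (31, 30, 31, 30, 31, 31 days between events).
So this recurs on the 6th of each month.
Next: March 1996 → March 6, 1996.
April 1996: April 6, 1996.
May 1996: May 6, 1996.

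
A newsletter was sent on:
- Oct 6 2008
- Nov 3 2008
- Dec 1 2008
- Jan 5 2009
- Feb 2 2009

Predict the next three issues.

Mar 2 2009, Apr 6 2009, May 4 2009

These are Mondays at 28- or 35-day spacing (28, 28, 35, 28).
The pattern: 1st Monday of the month.
1st Monday of March 2009: Mar 2 2009.
1st Monday of April 2009: Apr 6 2009.
1st Monday of May 2009: May 4 2009.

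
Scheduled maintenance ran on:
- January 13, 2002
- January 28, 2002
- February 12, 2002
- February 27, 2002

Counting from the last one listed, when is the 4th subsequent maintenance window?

April 28, 2002

The spacing is 15, 15, 15 days — always 15 days.
February 27, 2002 + 15 days = March 14, 2002.
March 14, 2002 + 15 days = March 29, 2002.
March 29, 2002 + 15 days = April 13, 2002.
April 13, 2002 + 15 days = April 28, 2002.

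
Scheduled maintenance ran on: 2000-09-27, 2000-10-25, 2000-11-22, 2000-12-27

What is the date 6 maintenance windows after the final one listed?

2001-06-27

All dates are Wednesdays, 28, 28, 35 days apart.
Specifically, the 4th Wednesday of each month.
January 2001 — 4th Wednesday is 2001-01-24.
February 2001 — 4th Wednesday is 2001-02-28.
4th Wednesday of March 2001: 2001-03-28.
4th Wednesday of April 2001: 2001-04-25.
4th Wednesday of May 2001: 2001-05-23.
June 2001 — 4th Wednesday is 2001-06-27.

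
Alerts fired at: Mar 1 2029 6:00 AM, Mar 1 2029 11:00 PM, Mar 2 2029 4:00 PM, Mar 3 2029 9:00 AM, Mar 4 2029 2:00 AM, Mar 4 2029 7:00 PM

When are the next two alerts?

Mar 5 2029 12:00 PM, Mar 6 2029 5:00 AM

Gaps: 17, 17, 17, 17, 17 hours — each event is 17 hours after the previous one.
Mar 4 2029 7:00 PM + 17 h = Mar 5 2029 12:00 PM.
Mar 5 2029 12:00 PM + 17 h = Mar 6 2029 5:00 AM.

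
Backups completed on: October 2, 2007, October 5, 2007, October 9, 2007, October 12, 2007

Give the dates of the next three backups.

The gap pattern 3, 4, 3 repeats every 2 events.
These are the Tuesdays and Fridays of each week.
Next Tuesday: October 16, 2007.
The following Friday is October 19, 2007.
Next Tuesday: October 23, 2007.

October 16, 2007; October 19, 2007; October 23, 2007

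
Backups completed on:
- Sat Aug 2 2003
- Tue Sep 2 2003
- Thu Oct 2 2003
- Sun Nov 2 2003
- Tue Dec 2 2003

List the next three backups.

Fri Jan 2 2004, Mon Feb 2 2004, Tue Mar 2 2004

Gaps: 31, 30, 31, 30 days — not constant. Every event is on the 2nd of the month.
Pattern: the 2nd of each month.
January 2004: Fri Jan 2 2004.
Next: February 2004 → Mon Feb 2 2004.
March 2004: Tue Mar 2 2004.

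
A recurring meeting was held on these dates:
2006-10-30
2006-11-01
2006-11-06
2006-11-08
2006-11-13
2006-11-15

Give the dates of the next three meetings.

2006-11-20, 2006-11-22, 2006-11-27

The gap pattern 2, 5, 2, 5, 2 repeats every 2 events.
These are the Mondays and Wednesdays of each week.
Next Monday: 2006-11-20.
The following Wednesday is 2006-11-22.
The following Monday is 2006-11-27.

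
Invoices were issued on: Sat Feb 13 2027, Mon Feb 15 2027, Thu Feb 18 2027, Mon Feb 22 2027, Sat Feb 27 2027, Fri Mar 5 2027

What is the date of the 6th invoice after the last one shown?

Sat May 1 2027

Gaps: 2, 3, 4, 5, 6 days — each gap is 1 larger than the previous one.
Next gap: 7 days. Fri Mar 5 2027 + 7 days = Fri Mar 12 2027.
Next gap: 8 days. Fri Mar 12 2027 + 8 days = Sat Mar 20 2027.
Next gap: 9 days. Sat Mar 20 2027 + 9 days = Mon Mar 29 2027.
Next gap: 10 days. Mon Mar 29 2027 + 10 days = Thu Apr 8 2027.
Next gap: 11 days. Thu Apr 8 2027 + 11 days = Mon Apr 19 2027.
Next gap: 12 days. Mon Apr 19 2027 + 12 days = Sat May 1 2027.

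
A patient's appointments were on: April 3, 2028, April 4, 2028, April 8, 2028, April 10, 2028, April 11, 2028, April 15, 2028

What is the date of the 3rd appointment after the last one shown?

April 22, 2028

Gaps: 1, 4, 2, 1, 4 days — not constant, but cyclic with period 3.
The events fall on every Monday, Tuesday and Saturday.
Next Monday: April 17, 2028.
The following Tuesday is April 18, 2028.
The following Saturday is April 22, 2028.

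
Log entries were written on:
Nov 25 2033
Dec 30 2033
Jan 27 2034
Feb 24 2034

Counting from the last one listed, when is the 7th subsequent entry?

Sep 29 2034

Every date is a Friday; gaps 35, 28, 28 days.
Each is the last Friday of its month (at least one falls on the 29th or later, ruling out '4th Friday').
March 2034 ends with Friday Mar 31 2034.
April 2034 ends with Friday Apr 28 2034.
May 2034 ends with Friday May 26 2034.
Last Friday of June 2034: Jun 30 2034.
Last Friday of July 2034: Jul 28 2034.
August 2034 ends with Friday Aug 25 2034.
September 2034 ends with Friday Sep 29 2034.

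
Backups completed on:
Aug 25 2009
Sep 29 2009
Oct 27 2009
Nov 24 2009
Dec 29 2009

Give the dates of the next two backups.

Every date is a Tuesday; gaps 35, 28, 28, 35 days.
Each is the last Tuesday of its month (at least one falls on the 29th or later, ruling out '4th Tuesday').
Last Tuesday of January 2010: Jan 26 2010.
Last Tuesday of February 2010: Feb 23 2010.

Jan 26 2010, Feb 23 2010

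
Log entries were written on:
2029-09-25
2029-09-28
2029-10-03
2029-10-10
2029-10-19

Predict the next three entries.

Intervals are 3, 5, 7, 9 days — an arithmetic progression with common difference 2.
Next gap: 11 days. 2029-10-19 + 11 days = 2029-10-30.
Next gap: 13 days. 2029-10-30 + 13 days = 2029-11-12.
Next gap: 15 days. 2029-11-12 + 15 days = 2029-11-27.

2029-10-30, 2029-11-12, 2029-11-27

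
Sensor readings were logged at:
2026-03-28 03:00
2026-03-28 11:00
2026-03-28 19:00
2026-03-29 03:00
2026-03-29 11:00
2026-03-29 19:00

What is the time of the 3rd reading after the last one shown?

Gaps: 8, 8, 8, 8, 8 hours — each event is 8 hours after the previous one.
2026-03-29 19:00 + 8 h = 2026-03-30 03:00.
2026-03-30 03:00 + 8 h = 2026-03-30 11:00.
2026-03-30 11:00 + 8 h = 2026-03-30 19:00.

2026-03-30 19:00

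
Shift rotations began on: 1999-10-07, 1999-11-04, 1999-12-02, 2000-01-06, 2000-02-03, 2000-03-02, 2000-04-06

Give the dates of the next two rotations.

2000-05-04, 2000-06-01

All dates are Thursdays, 28, 28, 35, 28, 28, 35 days apart.
Specifically, the 1st Thursday of each month.
1st Thursday of May 2000: 2000-05-04.
June 2000 — 1st Thursday is 2000-06-01.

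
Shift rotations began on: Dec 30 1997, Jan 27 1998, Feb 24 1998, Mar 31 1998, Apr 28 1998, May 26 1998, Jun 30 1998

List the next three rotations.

Jul 28 1998, Aug 25 1998, Sep 29 1998

Every date is a Tuesday; gaps 28, 28, 35, 28, 28, 35 days.
Each is the last Tuesday of its month (at least one falls on the 29th or later, ruling out '4th Tuesday').
Last Tuesday of July 1998: Jul 28 1998.
August 1998 ends with Tuesday Aug 25 1998.
September 1998 ends with Tuesday Sep 29 1998.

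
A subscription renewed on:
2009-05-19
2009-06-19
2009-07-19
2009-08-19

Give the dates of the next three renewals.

2009-09-19, 2009-10-19, 2009-11-19

Gaps: 31, 30, 31 days — not constant. Every event is on the 19th of the month.
Pattern: the 19th of each month.
September 2009: 2009-09-19.
Next: October 2009 → 2009-10-19.
Next: November 2009 → 2009-11-19.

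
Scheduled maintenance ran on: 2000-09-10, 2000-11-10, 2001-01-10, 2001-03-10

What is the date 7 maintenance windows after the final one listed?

Gaps: 61, 61, 59 days — not constant. Every event is on the 10th of the month.
Pattern: the 10th of every 2 months.
Next: May 2001 → 2001-05-10.
Next: July 2001 → 2001-07-10.
Next: September 2001 → 2001-09-10.
November 2001: 2001-11-10.
January 2002: 2002-01-10.
March 2002: 2002-03-10.
Next: May 2002 → 2002-05-10.

2002-05-10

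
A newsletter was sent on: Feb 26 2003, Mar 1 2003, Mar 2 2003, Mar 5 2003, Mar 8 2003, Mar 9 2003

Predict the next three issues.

Gaps: 3, 1, 3, 3, 1 days — not constant, but cyclic with period 3.
The events fall on every Wednesday, Saturday and Sunday.
The following Wednesday is Mar 12 2003.
The following Saturday is Mar 15 2003.
The following Sunday is Mar 16 2003.

Mar 12 2003, Mar 15 2003, Mar 16 2003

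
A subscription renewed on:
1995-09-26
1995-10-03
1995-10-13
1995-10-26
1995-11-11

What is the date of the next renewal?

Gaps: 7, 10, 13, 16 days — each gap is 3 larger than the previous one.
Next gap: 19 days. 1995-11-11 + 19 days = 1995-11-30.

1995-11-30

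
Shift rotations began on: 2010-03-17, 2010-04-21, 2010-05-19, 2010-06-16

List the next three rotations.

All dates are Wednesdays, 35, 28, 28 days apart.
Specifically, the 3rd Wednesday of each month.
July 2010 — 3rd Wednesday is 2010-07-21.
August 2010 — 3rd Wednesday is 2010-08-18.
3rd Wednesday of September 2010: 2010-09-15.

2010-07-21, 2010-08-18, 2010-09-15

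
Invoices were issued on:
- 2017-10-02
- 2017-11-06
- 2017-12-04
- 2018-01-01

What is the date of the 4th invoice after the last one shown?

Gaps: 35, 28, 28 days — a mix of 28 and 35. Every date is a Monday.
Each is the 1st Monday of its month.
1st Monday of February 2018: 2018-02-05.
March 2018 — 1st Monday is 2018-03-05.
1st Monday of April 2018: 2018-04-02.
1st Monday of May 2018: 2018-05-07.

2018-05-07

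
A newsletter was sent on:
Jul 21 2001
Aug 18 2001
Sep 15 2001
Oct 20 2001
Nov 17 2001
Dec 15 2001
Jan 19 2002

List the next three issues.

Feb 16 2002, Mar 16 2002, Apr 20 2002

These are Saturdays at 28- or 35-day spacing (28, 28, 35, 28, 28, 35).
The pattern: 3rd Saturday of the month.
3rd Saturday of February 2002: Feb 16 2002.
3rd Saturday of March 2002: Mar 16 2002.
3rd Saturday of April 2002: Apr 20 2002.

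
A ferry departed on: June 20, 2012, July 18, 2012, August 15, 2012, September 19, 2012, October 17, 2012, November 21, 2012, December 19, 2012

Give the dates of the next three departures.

January 16, 2013; February 20, 2013; March 20, 2013

Gaps: 28, 28, 35, 28, 35, 28 days — a mix of 28 and 35. Every date is a Wednesday.
Each is the 3rd Wednesday of its month.
January 2013 — 3rd Wednesday is January 16, 2013.
February 2013 — 3rd Wednesday is February 20, 2013.
3rd Wednesday of March 2013: March 20, 2013.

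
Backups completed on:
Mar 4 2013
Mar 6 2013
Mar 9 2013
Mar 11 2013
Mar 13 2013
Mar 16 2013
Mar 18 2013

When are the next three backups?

Mar 20 2013, Mar 23 2013, Mar 25 2013

The gap pattern 2, 3, 2, 2, 3, 2 repeats every 3 events.
These are the Mondays, Wednesdays and Saturdays of each week.
The following Wednesday is Mar 20 2013.
The following Saturday is Mar 23 2013.
The following Monday is Mar 25 2013.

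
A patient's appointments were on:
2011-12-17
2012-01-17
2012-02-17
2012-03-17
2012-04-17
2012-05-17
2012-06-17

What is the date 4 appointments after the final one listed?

Each date is the 17th; the gaps (31, 31, 29, 31, 30, 31) track the month lengths.
The rule is the 17th of each month.
July 2012: 2012-07-17.
Next: August 2012 → 2012-08-17.
Next: September 2012 → 2012-09-17.
October 2012: 2012-10-17.

2012-10-17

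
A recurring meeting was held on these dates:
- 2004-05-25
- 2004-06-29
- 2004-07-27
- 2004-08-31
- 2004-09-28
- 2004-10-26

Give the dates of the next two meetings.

2004-11-30, 2004-12-28

All Tuesdays; the gaps (35, 28, 35, 28, 28) vary with month length.
This is the last Tuesday of each month.
Last Tuesday of November 2004: 2004-11-30.
December 2004 ends with Tuesday 2004-12-28.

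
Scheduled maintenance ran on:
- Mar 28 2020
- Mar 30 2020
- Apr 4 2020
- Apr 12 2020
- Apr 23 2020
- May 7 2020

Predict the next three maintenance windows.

Gaps: 2, 5, 8, 11, 14 days — each gap is 3 larger than the previous one.
Next gap: 17 days. May 7 2020 + 17 days = May 24 2020.
Next gap: 20 days. May 24 2020 + 20 days = Jun 13 2020.
Next gap: 23 days. Jun 13 2020 + 23 days = Jul 6 2020.

May 24 2020, Jun 13 2020, Jul 6 2020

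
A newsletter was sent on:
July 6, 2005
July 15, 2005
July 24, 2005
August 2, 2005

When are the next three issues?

The spacing is 9, 9, 9 days — always 9 days.
August 2, 2005 + 9 days = August 11, 2005.
August 11, 2005 + 9 days = August 20, 2005.
August 20, 2005 + 9 days = August 29, 2005.

August 11, 2005; August 20, 2005; August 29, 2005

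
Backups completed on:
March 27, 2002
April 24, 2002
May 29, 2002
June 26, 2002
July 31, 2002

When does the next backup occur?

August 28, 2002

These are Wednesdays with 28, 35, 28, 35-day gaps.
Each is the final Wednesday of its month — May 29, 2002 is past the 28th, so '4th Wednesday' doesn't fit.
August 2002 ends with Wednesday August 28, 2002.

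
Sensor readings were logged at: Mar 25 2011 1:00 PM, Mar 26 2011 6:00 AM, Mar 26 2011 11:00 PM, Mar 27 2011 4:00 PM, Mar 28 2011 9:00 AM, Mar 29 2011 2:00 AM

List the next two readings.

Mar 29 2011 7:00 PM, Mar 30 2011 12:00 PM

The interval is a steady 17 hours (17, 17, 17, 17, 17).
Mar 29 2011 2:00 AM + 17 h = Mar 29 2011 7:00 PM.
Mar 29 2011 7:00 PM + 17 h = Mar 30 2011 12:00 PM.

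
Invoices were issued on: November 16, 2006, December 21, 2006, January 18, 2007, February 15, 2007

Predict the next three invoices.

These are Thursdays at 28- or 35-day spacing (35, 28, 28).
The pattern: 3rd Thursday of the month.
March 2007 — 3rd Thursday is March 15, 2007.
April 2007 — 3rd Thursday is April 19, 2007.
3rd Thursday of May 2007: May 17, 2007.

March 15, 2007; April 19, 2007; May 17, 2007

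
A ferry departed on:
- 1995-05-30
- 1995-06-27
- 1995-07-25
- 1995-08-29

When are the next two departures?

All Tuesdays; the gaps (28, 28, 35) vary with month length.
This is the last Tuesday of each month.
September 1995 ends with Tuesday 1995-09-26.
Last Tuesday of October 1995: 1995-10-31.

1995-09-26, 1995-10-31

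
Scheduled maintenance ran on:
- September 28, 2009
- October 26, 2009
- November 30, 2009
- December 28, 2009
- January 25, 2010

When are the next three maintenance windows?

February 22, 2010; March 29, 2010; April 26, 2010

All Mondays; the gaps (28, 35, 28, 28) vary with month length.
This is the last Monday of each month.
Last Monday of February 2010: February 22, 2010.
March 2010 ends with Monday March 29, 2010.
Last Monday of April 2010: April 26, 2010.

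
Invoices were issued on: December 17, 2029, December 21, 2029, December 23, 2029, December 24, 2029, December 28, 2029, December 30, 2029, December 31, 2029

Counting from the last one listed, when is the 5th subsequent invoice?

January 13, 2030

Every event lands on a Monday or Friday or Sunday (gaps cycle 4, 2, 1, 4, 2, 1).
So the schedule is: every Monday, Friday and Sunday.
The following Friday is January 4, 2030.
The following Sunday is January 6, 2030.
The following Monday is January 7, 2030.
Next Friday: January 11, 2030.
Next Sunday: January 13, 2030.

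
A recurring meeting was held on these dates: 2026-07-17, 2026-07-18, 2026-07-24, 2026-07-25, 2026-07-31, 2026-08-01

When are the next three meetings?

Gaps: 1, 6, 1, 6, 1 days — not constant, but cyclic with period 2.
The events fall on every Friday and Saturday.
Next Friday: 2026-08-07.
Next Saturday: 2026-08-08.
Next Friday: 2026-08-14.

2026-08-07, 2026-08-08, 2026-08-14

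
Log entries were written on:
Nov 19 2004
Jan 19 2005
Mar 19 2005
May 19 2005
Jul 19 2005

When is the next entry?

Gaps: 61, 59, 61, 61 days — not constant. Every event is on the 19th of the month.
Pattern: the 19th of every 2 months.
September 2005: Sep 19 2005.

Sep 19 2005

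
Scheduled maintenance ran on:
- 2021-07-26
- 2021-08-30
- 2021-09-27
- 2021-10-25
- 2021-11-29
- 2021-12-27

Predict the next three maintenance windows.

2022-01-31, 2022-02-28, 2022-03-28

These are Mondays with 35, 28, 28, 35, 28-day gaps.
Each is the final Monday of its month — 2021-08-30 is past the 28th, so '4th Monday' doesn't fit.
Last Monday of January 2022: 2022-01-31.
Last Monday of February 2022: 2022-02-28.
Last Monday of March 2022: 2022-03-28.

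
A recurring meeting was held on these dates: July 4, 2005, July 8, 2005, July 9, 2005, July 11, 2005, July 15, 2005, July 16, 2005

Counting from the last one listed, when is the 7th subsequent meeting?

Every event lands on a Monday or Friday or Saturday (gaps cycle 4, 1, 2, 4, 1).
So the schedule is: every Monday, Friday and Saturday.
Next Monday: July 18, 2005.
Next Friday: July 22, 2005.
The following Saturday is July 23, 2005.
The following Monday is July 25, 2005.
The following Friday is July 29, 2005.
Next Saturday: July 30, 2005.
The following Monday is August 1, 2005.

August 1, 2005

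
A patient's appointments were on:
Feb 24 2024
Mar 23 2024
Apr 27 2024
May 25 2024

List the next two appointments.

Jun 22 2024, Jul 27 2024

Gaps: 28, 35, 28 days — a mix of 28 and 35. Every date is a Saturday.
Each is the 4th Saturday of its month.
June 2024 — 4th Saturday is Jun 22 2024.
July 2024 — 4th Saturday is Jul 27 2024.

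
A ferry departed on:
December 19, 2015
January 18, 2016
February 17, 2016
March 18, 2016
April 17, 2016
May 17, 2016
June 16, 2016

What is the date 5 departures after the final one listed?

Every event comes 30 days after the last (30, 30, 30, 30, 30, 30).
June 16, 2016 + 30 days = July 16, 2016.
July 16, 2016 + 30 days = August 15, 2016.
August 15, 2016 + 30 days = September 14, 2016.
September 14, 2016 + 30 days = October 14, 2016.
October 14, 2016 + 30 days = November 13, 2016.

November 13, 2016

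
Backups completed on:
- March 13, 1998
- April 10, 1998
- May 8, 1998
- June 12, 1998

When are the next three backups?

July 10, 1998; August 14, 1998; September 11, 1998

All dates are Fridays, 28, 28, 35 days apart.
Specifically, the 2nd Friday of each month.
July 1998 — 2nd Friday is July 10, 1998.
August 1998 — 2nd Friday is August 14, 1998.
September 1998 — 2nd Friday is September 11, 1998.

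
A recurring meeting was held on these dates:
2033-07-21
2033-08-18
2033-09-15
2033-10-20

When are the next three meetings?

Gaps: 28, 28, 35 days — a mix of 28 and 35. Every date is a Thursday.
Each is the 3rd Thursday of its month.
3rd Thursday of November 2033: 2033-11-17.
December 2033 — 3rd Thursday is 2033-12-15.
January 2034 — 3rd Thursday is 2034-01-19.

2033-11-17, 2033-12-15, 2034-01-19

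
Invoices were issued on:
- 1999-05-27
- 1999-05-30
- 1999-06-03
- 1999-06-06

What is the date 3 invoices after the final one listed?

1999-06-17

Every event lands on a Thursday or Sunday (gaps cycle 3, 4, 3).
So the schedule is: every Thursday and Sunday.
The following Thursday is 1999-06-10.
Next Sunday: 1999-06-13.
The following Thursday is 1999-06-17.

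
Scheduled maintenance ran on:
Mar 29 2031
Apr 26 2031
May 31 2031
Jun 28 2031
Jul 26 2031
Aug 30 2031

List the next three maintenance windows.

Sep 27 2031, Oct 25 2031, Nov 29 2031

All Saturdays; the gaps (28, 35, 28, 28, 35) vary with month length.
This is the last Saturday of each month.
Last Saturday of September 2031: Sep 27 2031.
October 2031 ends with Saturday Oct 25 2031.
Last Saturday of November 2031: Nov 29 2031.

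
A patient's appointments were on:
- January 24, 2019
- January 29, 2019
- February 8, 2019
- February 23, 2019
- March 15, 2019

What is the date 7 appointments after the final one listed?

December 20, 2019

Intervals are 5, 10, 15, 20 days — an arithmetic progression with common difference 5.
Next gap: 25 days. March 15, 2019 + 25 days = April 9, 2019.
Next gap: 30 days. April 9, 2019 + 30 days = May 9, 2019.
Next gap: 35 days. May 9, 2019 + 35 days = June 13, 2019.
Next gap: 40 days. June 13, 2019 + 40 days = July 23, 2019.
Next gap: 45 days. July 23, 2019 + 45 days = September 6, 2019.
Next gap: 50 days. September 6, 2019 + 50 days = October 26, 2019.
Next gap: 55 days. October 26, 2019 + 55 days = December 20, 2019.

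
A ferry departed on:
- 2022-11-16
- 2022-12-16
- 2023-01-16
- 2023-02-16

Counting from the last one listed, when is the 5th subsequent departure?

Each date is the 16th; the gaps (30, 31, 31) track the month lengths.
The rule is the 16th of each month.
March 2023: 2023-03-16.
April 2023: 2023-04-16.
Next: May 2023 → 2023-05-16.
Next: June 2023 → 2023-06-16.
July 2023: 2023-07-16.

2023-07-16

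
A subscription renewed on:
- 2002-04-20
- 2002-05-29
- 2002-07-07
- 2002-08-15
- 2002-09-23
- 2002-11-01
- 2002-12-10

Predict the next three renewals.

Every event comes 39 days after the last (39, 39, 39, 39, 39, 39).
2002-12-10 + 39 days = 2003-01-18.
2003-01-18 + 39 days = 2003-02-26.
2003-02-26 + 39 days = 2003-04-06.

2003-01-18, 2003-02-26, 2003-04-06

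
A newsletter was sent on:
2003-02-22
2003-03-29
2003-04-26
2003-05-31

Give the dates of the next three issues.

2003-06-28, 2003-07-26, 2003-08-30

All Saturdays; the gaps (35, 28, 35) vary with month length.
This is the last Saturday of each month.
Last Saturday of June 2003: 2003-06-28.
July 2003 ends with Saturday 2003-07-26.
Last Saturday of August 2003: 2003-08-30.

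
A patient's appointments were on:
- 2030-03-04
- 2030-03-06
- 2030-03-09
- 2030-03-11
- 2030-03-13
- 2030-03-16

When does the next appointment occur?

2030-03-18

The gap pattern 2, 3, 2, 2, 3 repeats every 3 events.
These are the Mondays, Wednesdays and Saturdays of each week.
The following Monday is 2030-03-18.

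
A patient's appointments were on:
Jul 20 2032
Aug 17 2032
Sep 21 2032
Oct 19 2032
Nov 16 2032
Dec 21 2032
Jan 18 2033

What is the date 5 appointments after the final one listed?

All dates are Tuesdays, 28, 35, 28, 28, 35, 28 days apart.
Specifically, the 3rd Tuesday of each month.
February 2033 — 3rd Tuesday is Feb 15 2033.
3rd Tuesday of March 2033: Mar 15 2033.
3rd Tuesday of April 2033: Apr 19 2033.
May 2033 — 3rd Tuesday is May 17 2033.
3rd Tuesday of June 2033: Jun 21 2033.

Jun 21 2033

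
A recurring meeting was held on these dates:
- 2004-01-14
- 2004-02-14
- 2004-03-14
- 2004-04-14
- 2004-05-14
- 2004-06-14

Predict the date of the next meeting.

2004-07-14

The day-of-month is always 14 (31, 29, 31, 30, 31 days between events).
So this recurs on the 14th of each month.
Next: July 2004 → 2004-07-14.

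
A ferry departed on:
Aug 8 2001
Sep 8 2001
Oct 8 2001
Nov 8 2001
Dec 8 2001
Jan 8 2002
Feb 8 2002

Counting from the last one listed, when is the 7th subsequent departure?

Sep 8 2002

The day-of-month is always 8 (31, 30, 31, 30, 31, 31 days between events).
So this recurs on the 8th of each month.
Next: March 2002 → Mar 8 2002.
April 2002: Apr 8 2002.
Next: May 2002 → May 8 2002.
Next: June 2002 → Jun 8 2002.
Next: July 2002 → Jul 8 2002.
Next: August 2002 → Aug 8 2002.
Next: September 2002 → Sep 8 2002.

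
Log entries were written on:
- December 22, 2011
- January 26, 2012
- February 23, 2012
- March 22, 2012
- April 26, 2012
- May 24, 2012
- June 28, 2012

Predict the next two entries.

July 26, 2012; August 23, 2012

All dates are Thursdays, 35, 28, 28, 35, 28, 35 days apart.
Specifically, the 4th Thursday of each month.
July 2012 — 4th Thursday is July 26, 2012.
4th Thursday of August 2012: August 23, 2012.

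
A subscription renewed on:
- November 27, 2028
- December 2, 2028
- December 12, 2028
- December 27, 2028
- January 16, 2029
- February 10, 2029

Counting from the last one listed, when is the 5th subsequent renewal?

Intervals are 5, 10, 15, 20, 25 days — an arithmetic progression with common difference 5.
Next gap: 30 days. February 10, 2029 + 30 days = March 12, 2029.
Next gap: 35 days. March 12, 2029 + 35 days = April 16, 2029.
Next gap: 40 days. April 16, 2029 + 40 days = May 26, 2029.
Next gap: 45 days. May 26, 2029 + 45 days = July 10, 2029.
Next gap: 50 days. July 10, 2029 + 50 days = August 29, 2029.

August 29, 2029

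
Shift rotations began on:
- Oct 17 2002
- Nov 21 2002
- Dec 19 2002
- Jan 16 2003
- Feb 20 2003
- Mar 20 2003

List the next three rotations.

Apr 17 2003, May 15 2003, Jun 19 2003

All dates are Thursdays, 35, 28, 28, 35, 28 days apart.
Specifically, the 3rd Thursday of each month.
3rd Thursday of April 2003: Apr 17 2003.
May 2003 — 3rd Thursday is May 15 2003.
3rd Thursday of June 2003: Jun 19 2003.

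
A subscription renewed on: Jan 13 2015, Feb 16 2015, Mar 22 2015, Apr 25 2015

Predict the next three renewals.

Gaps between consecutive events: 34, 34, 34 days — a constant 34-day interval.
Apr 25 2015 + 34 days = May 29 2015.
May 29 2015 + 34 days = Jul 2 2015.
Jul 2 2015 + 34 days = Aug 5 2015.

May 29 2015, Jul 2 2015, Aug 5 2015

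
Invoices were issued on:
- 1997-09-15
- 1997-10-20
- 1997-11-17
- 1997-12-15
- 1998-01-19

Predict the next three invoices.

Gaps: 35, 28, 28, 35 days — a mix of 28 and 35. Every date is a Monday.
Each is the 3rd Monday of its month.
February 1998 — 3rd Monday is 1998-02-16.
March 1998 — 3rd Monday is 1998-03-16.
April 1998 — 3rd Monday is 1998-04-20.

1998-02-16, 1998-03-16, 1998-04-20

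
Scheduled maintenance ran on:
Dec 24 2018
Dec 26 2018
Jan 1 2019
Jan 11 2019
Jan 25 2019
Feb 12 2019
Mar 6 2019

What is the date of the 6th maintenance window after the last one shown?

Oct 8 2019

Gaps: 2, 6, 10, 14, 18, 22 days — each gap is 4 larger than the previous one.
Next gap: 26 days. Mar 6 2019 + 26 days = Apr 1 2019.
Next gap: 30 days. Apr 1 2019 + 30 days = May 1 2019.
Next gap: 34 days. May 1 2019 + 34 days = Jun 4 2019.
Next gap: 38 days. Jun 4 2019 + 38 days = Jul 12 2019.
Next gap: 42 days. Jul 12 2019 + 42 days = Aug 23 2019.
Next gap: 46 days. Aug 23 2019 + 46 days = Oct 8 2019.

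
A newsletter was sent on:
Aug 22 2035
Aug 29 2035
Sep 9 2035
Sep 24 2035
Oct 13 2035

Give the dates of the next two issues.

Intervals are 7, 11, 15, 19 days — an arithmetic progression with common difference 4.
Next gap: 23 days. Oct 13 2035 + 23 days = Nov 5 2035.
Next gap: 27 days. Nov 5 2035 + 27 days = Dec 2 2035.

Nov 5 2035, Dec 2 2035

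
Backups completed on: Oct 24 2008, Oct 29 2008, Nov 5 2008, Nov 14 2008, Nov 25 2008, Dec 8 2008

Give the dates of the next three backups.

Dec 23 2008, Jan 9 2009, Jan 28 2009

The spacing grows by 2 each time: 5, 7, 9, 11, 13 days.
Next gap: 15 days. Dec 8 2008 + 15 days = Dec 23 2008.
Next gap: 17 days. Dec 23 2008 + 17 days = Jan 9 2009.
Next gap: 19 days. Jan 9 2009 + 19 days = Jan 28 2009.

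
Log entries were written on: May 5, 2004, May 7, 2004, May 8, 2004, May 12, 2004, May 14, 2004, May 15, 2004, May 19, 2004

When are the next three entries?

May 21, 2004; May 22, 2004; May 26, 2004

The gap pattern 2, 1, 4, 2, 1, 4 repeats every 3 events.
These are the Wednesdays, Fridays and Saturdays of each week.
The following Friday is May 21, 2004.
The following Saturday is May 22, 2004.
The following Wednesday is May 26, 2004.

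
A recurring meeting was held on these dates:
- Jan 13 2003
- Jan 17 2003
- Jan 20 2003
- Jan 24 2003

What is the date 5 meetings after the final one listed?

Every event lands on a Monday or Friday (gaps cycle 4, 3, 4).
So the schedule is: every Monday and Friday.
Next Monday: Jan 27 2003.
The following Friday is Jan 31 2003.
Next Monday: Feb 3 2003.
The following Friday is Feb 7 2003.
The following Monday is Feb 10 2003.

Feb 10 2003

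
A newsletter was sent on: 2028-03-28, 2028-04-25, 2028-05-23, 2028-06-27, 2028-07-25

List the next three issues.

These are Tuesdays at 28- or 35-day spacing (28, 28, 35, 28).
The pattern: 4th Tuesday of the month.
August 2028 — 4th Tuesday is 2028-08-22.
4th Tuesday of September 2028: 2028-09-26.
4th Tuesday of October 2028: 2028-10-24.

2028-08-22, 2028-09-26, 2028-10-24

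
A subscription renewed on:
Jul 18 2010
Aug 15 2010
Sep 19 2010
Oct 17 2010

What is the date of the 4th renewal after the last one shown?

These are Sundays at 28- or 35-day spacing (28, 35, 28).
The pattern: 3rd Sunday of the month.
November 2010 — 3rd Sunday is Nov 21 2010.
3rd Sunday of December 2010: Dec 19 2010.
January 2011 — 3rd Sunday is Jan 16 2011.
3rd Sunday of February 2011: Feb 20 2011.

Feb 20 2011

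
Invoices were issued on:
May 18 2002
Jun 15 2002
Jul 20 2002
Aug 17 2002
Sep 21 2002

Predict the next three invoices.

Gaps: 28, 35, 28, 35 days — a mix of 28 and 35. Every date is a Saturday.
Each is the 3rd Saturday of its month.
October 2002 — 3rd Saturday is Oct 19 2002.
3rd Saturday of November 2002: Nov 16 2002.
3rd Saturday of December 2002: Dec 21 2002.

Oct 19 2002, Nov 16 2002, Dec 21 2002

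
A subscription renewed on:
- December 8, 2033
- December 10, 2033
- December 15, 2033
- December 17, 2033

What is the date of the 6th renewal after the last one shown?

January 7, 2034

Gaps: 2, 5, 2 days — not constant, but cyclic with period 2.
The events fall on every Thursday and Saturday.
Next Thursday: December 22, 2033.
Next Saturday: December 24, 2033.
Next Thursday: December 29, 2033.
The following Saturday is December 31, 2033.
The following Thursday is January 5, 2034.
Next Saturday: January 7, 2034.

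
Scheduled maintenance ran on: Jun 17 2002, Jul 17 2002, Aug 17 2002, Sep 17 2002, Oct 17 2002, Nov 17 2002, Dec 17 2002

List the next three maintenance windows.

Jan 17 2003, Feb 17 2003, Mar 17 2003

Each date is the 17th; the gaps (30, 31, 31, 30, 31, 30) track the month lengths.
The rule is the 17th of each month.
Next: January 2003 → Jan 17 2003.
Next: February 2003 → Feb 17 2003.
Next: March 2003 → Mar 17 2003.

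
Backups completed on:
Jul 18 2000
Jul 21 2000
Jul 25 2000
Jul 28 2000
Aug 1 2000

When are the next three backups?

Every event lands on a Tuesday or Friday (gaps cycle 3, 4, 3, 4).
So the schedule is: every Tuesday and Friday.
Next Friday: Aug 4 2000.
The following Tuesday is Aug 8 2000.
The following Friday is Aug 11 2000.

Aug 4 2000, Aug 8 2000, Aug 11 2000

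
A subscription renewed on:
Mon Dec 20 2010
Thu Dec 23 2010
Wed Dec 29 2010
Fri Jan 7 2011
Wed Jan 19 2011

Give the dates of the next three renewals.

The spacing grows by 3 each time: 3, 6, 9, 12 days.
Next gap: 15 days. Wed Jan 19 2011 + 15 days = Thu Feb 3 2011.
Next gap: 18 days. Thu Feb 3 2011 + 18 days = Mon Feb 21 2011.
Next gap: 21 days. Mon Feb 21 2011 + 21 days = Mon Mar 14 2011.

Thu Feb 3 2011, Mon Feb 21 2011, Mon Mar 14 2011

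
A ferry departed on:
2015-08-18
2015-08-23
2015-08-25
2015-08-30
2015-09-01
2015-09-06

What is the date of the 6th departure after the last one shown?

2015-09-27

The gap pattern 5, 2, 5, 2, 5 repeats every 2 events.
These are the Tuesdays and Sundays of each week.
Next Tuesday: 2015-09-08.
Next Sunday: 2015-09-13.
Next Tuesday: 2015-09-15.
Next Sunday: 2015-09-20.
The following Tuesday is 2015-09-22.
Next Sunday: 2015-09-27.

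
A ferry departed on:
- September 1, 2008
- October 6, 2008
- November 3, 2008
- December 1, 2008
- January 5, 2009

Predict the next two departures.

Gaps: 35, 28, 28, 35 days — a mix of 28 and 35. Every date is a Monday.
Each is the 1st Monday of its month.
1st Monday of February 2009: February 2, 2009.
March 2009 — 1st Monday is March 2, 2009.

February 2, 2009; March 2, 2009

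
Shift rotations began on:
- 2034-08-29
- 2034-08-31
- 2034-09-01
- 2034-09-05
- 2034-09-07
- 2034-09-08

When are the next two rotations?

Gaps: 2, 1, 4, 2, 1 days — not constant, but cyclic with period 3.
The events fall on every Tuesday, Thursday and Friday.
Next Tuesday: 2034-09-12.
Next Thursday: 2034-09-14.

2034-09-12, 2034-09-14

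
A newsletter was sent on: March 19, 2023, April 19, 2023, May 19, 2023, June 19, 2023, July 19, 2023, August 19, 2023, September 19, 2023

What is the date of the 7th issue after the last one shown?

April 19, 2024

Gaps: 31, 30, 31, 30, 31, 31 days — not constant. Every event is on the 19th of the month.
Pattern: the 19th of each month.
Next: October 2023 → October 19, 2023.
Next: November 2023 → November 19, 2023.
December 2023: December 19, 2023.
Next: January 2024 → January 19, 2024.
Next: February 2024 → February 19, 2024.
Next: March 2024 → March 19, 2024.
Next: April 2024 → April 19, 2024.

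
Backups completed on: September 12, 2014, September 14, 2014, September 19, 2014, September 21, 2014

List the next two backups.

The gap pattern 2, 5, 2 repeats every 2 events.
These are the Fridays and Sundays of each week.
The following Friday is September 26, 2014.
The following Sunday is September 28, 2014.

September 26, 2014; September 28, 2014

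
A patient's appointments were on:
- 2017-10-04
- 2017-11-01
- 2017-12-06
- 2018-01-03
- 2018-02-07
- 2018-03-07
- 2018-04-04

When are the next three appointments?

These are Wednesdays at 28- or 35-day spacing (28, 35, 28, 35, 28, 28).
The pattern: 1st Wednesday of the month.
May 2018 — 1st Wednesday is 2018-05-02.
1st Wednesday of June 2018: 2018-06-06.
1st Wednesday of July 2018: 2018-07-04.

2018-05-02, 2018-06-06, 2018-07-04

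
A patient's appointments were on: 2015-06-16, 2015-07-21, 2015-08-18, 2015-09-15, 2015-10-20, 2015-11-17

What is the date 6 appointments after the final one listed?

2016-05-17

Gaps: 35, 28, 28, 35, 28 days — a mix of 28 and 35. Every date is a Tuesday.
Each is the 3rd Tuesday of its month.
December 2015 — 3rd Tuesday is 2015-12-15.
January 2016 — 3rd Tuesday is 2016-01-19.
3rd Tuesday of February 2016: 2016-02-16.
March 2016 — 3rd Tuesday is 2016-03-15.
April 2016 — 3rd Tuesday is 2016-04-19.
May 2016 — 3rd Tuesday is 2016-05-17.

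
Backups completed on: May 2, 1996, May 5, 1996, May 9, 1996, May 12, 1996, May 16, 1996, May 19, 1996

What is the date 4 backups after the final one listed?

Gaps: 3, 4, 3, 4, 3 days — not constant, but cyclic with period 2.
The events fall on every Thursday and Sunday.
Next Thursday: May 23, 1996.
The following Sunday is May 26, 1996.
Next Thursday: May 30, 1996.
The following Sunday is June 2, 1996.

June 2, 1996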